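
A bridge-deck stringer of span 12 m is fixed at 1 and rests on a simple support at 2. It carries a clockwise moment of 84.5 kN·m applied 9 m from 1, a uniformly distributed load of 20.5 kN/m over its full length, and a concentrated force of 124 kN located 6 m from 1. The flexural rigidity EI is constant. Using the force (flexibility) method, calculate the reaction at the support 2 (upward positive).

R_2 = 140.9 kN

Remove the prop at 2; the released (primary) structure is a cantilever built in at 1.
Primary-structure tip deflection at 2 by superposition:
  clockwise couple 84.5 at a = 9: M₀a(2L − a)/(2EI) = 5704/EI
  UDL 20.5: wL⁴/(8EI) = 53136/EI
  point load 124 at a = 6: Pa²(3L − a)/(6EI) = 22320/EI
  δ_0 = 81160/EI
Tip deflection under a unit load at 2: L³/(3EI) = 576/EI.
Compatibility at 2: δ_0 − R_2·δ_{22} = 0, so R_2 = 81160/576 = 140.9 kN.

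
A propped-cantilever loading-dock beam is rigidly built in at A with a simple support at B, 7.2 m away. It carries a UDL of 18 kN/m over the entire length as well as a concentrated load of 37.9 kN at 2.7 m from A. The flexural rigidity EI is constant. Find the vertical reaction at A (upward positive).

Remove the prop at B; the released (primary) structure is a cantilever built in at A.
Primary-structure tip deflection at B by superposition:
  UDL 18: wL⁴/(8EI) = 6047/EI
  point load 37.9 at a = 2.7: Pa²(3L − a)/(6EI) = 870.3/EI
  δ_0 = 6917/EI
Tip deflection under a unit load at B: L³/(3EI) = 124.4/EI.
The prop prevents deflection at B: R_B = δ_0/δ_{BB} = 6917/124.4 = 55.6 kN.
Vertical equilibrium: R_A = ΣP − R_B = 167.5 − 55.6 = 111.9 kN.

R_A = 111.9 kN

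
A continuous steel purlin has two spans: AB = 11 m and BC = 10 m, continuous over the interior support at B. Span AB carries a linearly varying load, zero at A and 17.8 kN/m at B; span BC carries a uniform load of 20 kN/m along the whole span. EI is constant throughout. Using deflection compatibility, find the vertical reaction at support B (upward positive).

R_B = 202.4 kN

Take M_B as the redundant. Released structure: two simple spans AB and BC with a hinge at B.
End slopes at the hinge B, treating each span as simply supported:
  span AB: triangular load, peak 17.8: w₀L³/(45EI) = 526.5/EI
  span BC: UDL 20: wL³/(24EI) = 833.3/EI
  relative rotation θ_0 = (526.5 + 833.3)/EI = 1360/EI
A unit hogging moment at B produces rotation L₁/(3EI) + L₂/(3EI) = 7/EI.
Slope continuity at B: θ_0 = M_B·7/EI, so M_B = 1360/7 = 194.3 kN·m (hogging).
Span AB, ΣM about A with M_B applied at B: R_B^{AB}·11 = 717.9 + 194.3, so R_B^{AB} = 82.93 kN and R_A = 97.9 − 82.93 = 14.97 kN.
Span BC, ΣM about C: R_B^{BC}·10 = 1000 + 194.3, so R_B^{BC} = 119.4 kN and R_C = 200 − 119.4 = 80.57 kN.
R_B = 82.93 + 119.4 = 202.4 kN.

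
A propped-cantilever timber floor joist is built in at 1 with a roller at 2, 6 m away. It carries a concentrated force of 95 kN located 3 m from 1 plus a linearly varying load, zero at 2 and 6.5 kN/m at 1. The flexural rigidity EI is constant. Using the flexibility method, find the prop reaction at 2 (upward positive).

Take the reaction at 2 as the redundant and release it; the primary structure is a cantilever fixed at 1.
Free-end deflection of the primary structure under the applied loading (downward +):
  point load 95 at a = 3: Pa²(3L − a)/(6EI) = 2138/EI
  triangular load, peak 6.5 at the fixed end: w₀L⁴/(30EI) = 280.8/EI
  δ_0 = 2418/EI
Tip deflection under a unit load at 2: L³/(3EI) = 72/EI.
The prop prevents deflection at 2: R_2 = δ_0/δ_{22} = 2418/72 = 33.59 kN.

R_2 = 33.59 kN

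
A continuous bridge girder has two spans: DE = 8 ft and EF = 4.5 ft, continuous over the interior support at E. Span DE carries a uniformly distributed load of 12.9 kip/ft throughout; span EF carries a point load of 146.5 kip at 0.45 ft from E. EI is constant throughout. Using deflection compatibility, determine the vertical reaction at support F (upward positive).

R_F = -4.537 kip

Release continuity at E by inserting a hinge; the redundant is the internal moment M_E. The primary structure is two simply-supported spans DE and EF.
End slopes at the hinge E, treating each span as simply supported:
  span DE: UDL 12.9: wL³/(24EI) = 275.2/EI
  span EF: point load 146.5 at a = 0.45: Pab(L + b)/(6LEI) = 84.55/EI
  relative rotation θ_0 = (275.2 + 84.55)/EI = 359.7/EI
A unit hogging moment at E produces rotation L₁/(3EI) + L₂/(3EI) = 4.167/EI.
Slope continuity at E: θ_0 = M_E·4.167/EI, so M_E = 359.7/4.167 = 86.34 kip·ft (hogging).
Span EF, ΣM about F: R_E^{EF}·4.5 = 593.3 + 86.34, so R_E^{EF} = 151 kip and R_F = 146.5 − 151 = -4.537 kip.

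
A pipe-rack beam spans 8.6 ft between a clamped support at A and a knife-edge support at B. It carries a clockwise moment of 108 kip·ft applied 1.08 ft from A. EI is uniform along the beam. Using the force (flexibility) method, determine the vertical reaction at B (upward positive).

R_B = 4.434 kip

Take the reaction at B as the redundant and release it; the primary structure is a cantilever fixed at A.
Downward deflection at the released point B due to the loads:
  clockwise couple 108 at a = 1.08: M₀a(2L − a)/(2EI) = 940.1/EI
Tip deflection under a unit load at B: L³/(3EI) = 212/EI.
The prop prevents deflection at B: R_B = δ_0/δ_{BB} = 940.1/212 = 4.434 kip.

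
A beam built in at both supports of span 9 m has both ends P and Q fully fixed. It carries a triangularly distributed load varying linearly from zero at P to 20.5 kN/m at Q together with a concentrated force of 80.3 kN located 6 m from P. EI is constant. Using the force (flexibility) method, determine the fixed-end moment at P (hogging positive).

M_P = 108.9 kN·m

Take the two fixed-end moments M_P, M_Q as redundants; the released structure is the simple span PQ.
End rotations of the released simple span under the applied load (×1/EI):
  at P: triangular load, peak 20.5: 7w₀L³/(360EI) = 290.6/EI
  at Q: triangular load, peak 20.5: w₀L³/(45EI) = 332.1/EI
  at P: point load 80.3 at a = 6: Pab(L + b)/(6LEI) = 321.2/EI
  at Q: point load 80.3 at a = 6: Pab(L + a)/(6LEI) = 401.5/EI
  θ_P0 = 611.8/EI,  θ_Q0 = 733.6/EI
Flexibility coefficients: a unit moment at one end gives L/(3EI) there and L/(6EI) at the far end, so f₁₁ = f₂₂ = 3/EI and f₁₂ = f₂₁ = 1.5/EI.
Compatibility — zero rotation at each built-in end:
  3 M_P + 1.5 M_Q = 611.8
  1.5 M_P + 3 M_Q = 733.6
Solving the pair gives M_P = 108.9 kN·m and M_Q = 190.1 kN·m (hogging).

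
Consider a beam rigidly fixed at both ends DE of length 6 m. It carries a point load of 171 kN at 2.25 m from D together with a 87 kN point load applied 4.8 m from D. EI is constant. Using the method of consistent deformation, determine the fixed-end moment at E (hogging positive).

M_E = 157 kN·m

Release both end moments; the primary structure is a simply-supported span DE with redundants M_D and M_E.
Simple-span end rotations at D and E under the given loads:
  at D: point load 171 at a = 2.25: Pab(L + b)/(6LEI) = 390.8/EI
  at E: point load 171 at a = 2.25: Pab(L + a)/(6LEI) = 330.6/EI
  at D: point load 87 at a = 4.8: Pab(L + b)/(6LEI) = 100.2/EI
  at E: point load 87 at a = 4.8: Pab(L + a)/(6LEI) = 150.3/EI
  θ_D0 = 491/EI,  θ_E0 = 481/EI
Flexibility coefficients: a unit moment at one end gives L/(3EI) there and L/(6EI) at the far end, so f₁₁ = f₂₂ = 2/EI and f₁₂ = f₂₁ = 1/EI.
Compatibility — zero rotation at each built-in end:
  2 M_D + 1 M_E = 491
  1 M_D + 2 M_E = 481
Solving the pair gives M_D = 167 kN·m and M_E = 157 kN·m (hogging).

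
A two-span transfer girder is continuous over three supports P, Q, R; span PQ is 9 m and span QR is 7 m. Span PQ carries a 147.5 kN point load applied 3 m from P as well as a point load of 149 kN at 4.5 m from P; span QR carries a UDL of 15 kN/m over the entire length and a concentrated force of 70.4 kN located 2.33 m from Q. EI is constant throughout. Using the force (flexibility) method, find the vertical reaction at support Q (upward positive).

Release continuity at Q by inserting a hinge; the redundant is the internal moment M_Q. The primary structure is two simply-supported spans PQ and QR.
End slopes at the hinge Q, treating each span as simply supported:
  span PQ: point load 147.5 at a = 3: Pab(L + a)/(6LEI) = 590/EI
  span PQ: point load 149 at a = 4.5: Pab(L + a)/(6LEI) = 754.3/EI
  span QR: UDL 15: wL³/(24EI) = 214.4/EI
  span QR: point load 70.4 at a = 2.33: Pab(L + b)/(6LEI) = 212.8/EI
  relative rotation θ_0 = (1344 + 427.2)/EI = 1772/EI
A unit hogging moment at Q produces rotation L₁/(3EI) + L₂/(3EI) = 5.333/EI.
Compatibility: M_Q·(L₁+L₂)/(3EI) = θ_0, giving M_Q = 332.2 kN·m (hogging).
Span PQ, ΣM about P with M_Q applied at Q: R_Q^{PQ}·9 = 1113 + 332.2, so R_Q^{PQ} = 160.6 kN and R_P = 296.5 − 160.6 = 135.9 kN.
Span QR, ΣM about R: R_Q^{QR}·7 = 696.3 + 332.2, so R_Q^{QR} = 146.9 kN and R_R = 175.4 − 146.9 = 28.48 kN.
R_Q = 160.6 + 146.9 = 307.5 kN.

R_Q = 307.5 kN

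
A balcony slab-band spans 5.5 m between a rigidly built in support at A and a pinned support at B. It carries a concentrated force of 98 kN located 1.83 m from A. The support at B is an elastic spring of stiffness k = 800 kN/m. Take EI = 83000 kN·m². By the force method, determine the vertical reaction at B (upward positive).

R_B = 5.04 kN

Choose R_B as the redundant. The primary structure is the cantilever fixed at A.
Free-end deflection of the primary structure under the applied loading (downward +):
  point load 98 at a = 1.83: Pa²(3L − a)/(6EI) = 802.4/EI
Tip deflection under a unit load at B: L³/(3EI) = 55.46/EI.
With EI = 83000 kN·m²: δ_0 = 0.009668 m and δ_{BB} = 0.000668 m/kN.
Compatibility — the spring shortens by R_B/k under the reaction it provides: δ_0 − R_B·δ_{BB} = R_B/k. With 1/k = 0.00125 m/kN, R_B = δ_0 / (δ_{BB} + 1/k) = 0.009668 / (0.000668 + 0.00125) = 5.04 kN.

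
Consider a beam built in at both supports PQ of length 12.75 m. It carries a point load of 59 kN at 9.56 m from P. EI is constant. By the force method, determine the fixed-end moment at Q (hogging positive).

M_Q = 105.8 kN·m

Release both end moments; the primary structure is a simply-supported span PQ with redundants M_P and M_Q.
On the primary (simply-supported) span, the end slopes from the loading are:
  at P: point load 59 at a = 9.56: Pab(L + b)/(6LEI) = 374.9/EI
  at Q: point load 59 at a = 9.56: Pab(L + a)/(6LEI) = 524.7/EI
  θ_P0 = 374.9/EI,  θ_Q0 = 524.7/EI
Flexibility coefficients: a unit moment at one end gives L/(3EI) there and L/(6EI) at the far end, so f₁₁ = f₂₂ = 4.25/EI and f₁₂ = f₂₁ = 2.125/EI.
Compatibility — zero rotation at each built-in end:
  4.25 M_P + 2.125 M_Q = 374.9
  2.125 M_P + 4.25 M_Q = 524.7
Solving the pair gives M_P = 35.31 kN·m and M_Q = 105.8 kN·m (hogging).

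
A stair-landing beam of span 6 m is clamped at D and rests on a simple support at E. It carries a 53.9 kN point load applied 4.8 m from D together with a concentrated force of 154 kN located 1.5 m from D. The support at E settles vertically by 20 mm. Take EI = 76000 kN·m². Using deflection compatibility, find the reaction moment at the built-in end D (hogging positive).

Remove the prop at E; the released (primary) structure is a cantilever built in at D.
Downward deflection at the released point E due to the loads:
  point load 53.9 at a = 4.8: Pa²(3L − a)/(6EI) = 2732/EI
  point load 154 at a = 1.5: Pa²(3L − a)/(6EI) = 952.9/EI
  δ_0 = 3685/EI
Flexibility coefficient — unit upward force at E: δ_{EE} = L³/(3EI) = 72/EI.
With EI = 76000 kN·m²: δ_0 = 0.048486 m and δ_{EE} = 0.000947 m/kN.
Compatibility — the beam at E must follow the support down by 0.02 m: δ_0 − R_E·δ_{EE} = 0.02, so R_E = (0.048486 − 0.02)/0.000947 = 30.07 kN.
Moment equilibrium about D: M_D = Σ(load moments about D) − R_E·L = 489.7 − 30.07×6 = 309.3 kN·m.

M_D = 309.3 kN·m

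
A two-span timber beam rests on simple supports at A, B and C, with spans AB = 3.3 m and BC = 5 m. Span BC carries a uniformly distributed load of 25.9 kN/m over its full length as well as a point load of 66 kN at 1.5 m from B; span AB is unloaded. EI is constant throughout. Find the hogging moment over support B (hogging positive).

Take M_B as the redundant. Released structure: two simple spans AB and BC with a hinge at B.
End slopes at the hinge B, treating each span as simply supported:
  span BC: UDL 25.9: wL³/(24EI) = 134.9/EI
  span BC: point load 66 at a = 1.5: Pab(L + b)/(6LEI) = 98.17/EI
  relative rotation θ_0 = (0 + 233.1)/EI = 233.1/EI
A unit hogging moment at B produces rotation L₁/(3EI) + L₂/(3EI) = 2.767/EI.
Slope continuity at B: θ_0 = M_B·2.767/EI, so M_B = 233.1/2.767 = 84.24 kN·m (hogging).

M_B = 84.24 kN·m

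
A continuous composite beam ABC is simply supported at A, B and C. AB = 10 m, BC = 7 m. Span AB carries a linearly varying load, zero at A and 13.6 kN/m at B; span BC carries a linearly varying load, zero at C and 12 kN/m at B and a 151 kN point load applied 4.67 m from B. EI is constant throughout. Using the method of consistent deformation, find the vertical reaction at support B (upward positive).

R_B = 156.1 kN

Insert a hinge at B; M_B is the redundant, and each span becomes simply supported.
Discontinuity in slope at B on the released structure — sum the simple-span end rotations:
  span AB: triangular load, peak 13.6: w₀L³/(45EI) = 302.2/EI
  span BC: triangular load, peak 12: w₀L³/(45EI) = 91.47/EI
  span BC: point load 151 at a = 4.67: Pab(L + b)/(6LEI) = 365/EI
  relative rotation θ_0 = (302.2 + 456.5)/EI = 758.7/EI
A unit hogging moment at B produces rotation L₁/(3EI) + L₂/(3EI) = 5.667/EI.
Slope continuity at B: θ_0 = M_B·5.667/EI, so M_B = 758.7/5.667 = 133.9 kN·m (hogging).
Span AB, ΣM about A with M_B applied at B: R_B^{AB}·10 = 453.3 + 133.9, so R_B^{AB} = 58.72 kN and R_A = 68 − 58.72 = 9.278 kN.
Span BC, ΣM about C: R_B^{BC}·7 = 547.8 + 133.9, so R_B^{BC} = 97.39 kN and R_C = 193 − 97.39 = 95.61 kN.
R_B = 58.72 + 97.39 = 156.1 kN.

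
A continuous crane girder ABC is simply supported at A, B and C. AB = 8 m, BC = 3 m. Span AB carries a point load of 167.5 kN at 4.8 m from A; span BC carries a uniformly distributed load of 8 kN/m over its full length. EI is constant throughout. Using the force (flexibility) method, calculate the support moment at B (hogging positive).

M_B = 189.6 kN·m

Release continuity at B by inserting a hinge; the redundant is the internal moment M_B. The primary structure is two simply-supported spans AB and BC.
Rotations at B on the released spans (each span's end-slope, ×1/EI):
  span AB: point load 167.5 at a = 4.8: Pab(L + a)/(6LEI) = 686.1/EI
  span BC: UDL 8: wL³/(24EI) = 9/EI
  relative rotation θ_0 = (686.1 + 9)/EI = 695.1/EI
A unit hogging moment at B produces rotation L₁/(3EI) + L₂/(3EI) = 3.667/EI.
Compatibility: M_B·(L₁+L₂)/(3EI) = θ_0, giving M_B = 189.6 kN·m (hogging).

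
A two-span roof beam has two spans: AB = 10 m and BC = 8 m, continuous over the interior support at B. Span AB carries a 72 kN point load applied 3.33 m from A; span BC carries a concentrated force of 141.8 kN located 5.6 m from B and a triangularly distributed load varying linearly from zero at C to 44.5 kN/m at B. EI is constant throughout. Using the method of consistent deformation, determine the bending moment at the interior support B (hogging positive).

M_B = 212.4 kN·m

Release continuity at B by inserting a hinge; the redundant is the internal moment M_B. The primary structure is two simply-supported spans AB and BC.
End slopes at the hinge B, treating each span as simply supported:
  span AB: point load 72 at a = 3.33: Pab(L + a)/(6LEI) = 355.3/EI
  span BC: point load 141.8 at a = 5.6: Pab(L + b)/(6LEI) = 412.9/EI
  span BC: triangular load, peak 44.5: w₀L³/(45EI) = 506.3/EI
  relative rotation θ_0 = (355.3 + 919.2)/EI = 1275/EI
A unit hogging moment at B produces rotation L₁/(3EI) + L₂/(3EI) = 6/EI.
Compatibility: M_B·(L₁+L₂)/(3EI) = θ_0, giving M_B = 212.4 kN·m (hogging).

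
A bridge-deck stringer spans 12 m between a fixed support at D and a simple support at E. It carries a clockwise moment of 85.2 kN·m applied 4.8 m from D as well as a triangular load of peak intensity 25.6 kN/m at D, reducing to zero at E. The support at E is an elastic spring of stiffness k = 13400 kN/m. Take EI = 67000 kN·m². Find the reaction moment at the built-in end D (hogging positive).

Choose R_E as the redundant. The primary structure is the cantilever fixed at D.
Free-end deflection of the primary structure under the applied loading (downward +):
  clockwise couple 85.2 at a = 4.8: M₀a(2L − a)/(2EI) = 3926/EI
  triangular load, peak 25.6 at the fixed end: w₀L⁴/(30EI) = 17695/EI
  δ_0 = 21621/EI
Tip deflection under a unit load at E: L³/(3EI) = 576/EI.
With EI = 67000 kN·m²: δ_0 = 0.3227 m and δ_{EE} = 0.008597 m/kN.
Compatibility — the spring shortens by R_E/k under the reaction it provides: δ_0 − R_E·δ_{EE} = R_E/k. With 1/k = 0.000075 m/kN, R_E = δ_0 / (δ_{EE} + 1/k) = 0.3227 / (0.008597 + 0.000075) = 37.21 kN.
Moment equilibrium about D: M_D = Σ(load moments about D) − R_E·L = 699.6 − 37.21×12 = 253 kN·m.

M_D = 253 kN·m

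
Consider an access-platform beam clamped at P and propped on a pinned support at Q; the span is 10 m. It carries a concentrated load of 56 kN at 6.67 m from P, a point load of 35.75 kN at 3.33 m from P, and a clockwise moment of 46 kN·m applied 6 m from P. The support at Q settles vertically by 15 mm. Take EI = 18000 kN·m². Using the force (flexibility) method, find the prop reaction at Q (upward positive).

R_Q = 39.33 kN

Choose R_Q as the redundant. The primary structure is the cantilever fixed at P.
Primary-structure tip deflection at Q by superposition:
  point load 56 at a = 6.67: Pa²(3L − a)/(6EI) = 9687/EI
  point load 35.75 at a = 3.33: Pa²(3L − a)/(6EI) = 1762/EI
  clockwise couple 46 at a = 6: M₀a(2L − a)/(2EI) = 1932/EI
  δ_0 = 13381/EI
Tip deflection under a unit load at Q: L³/(3EI) = 333.3/EI.
With EI = 18000 kN·m²: δ_0 = 0.74341 m and δ_{QQ} = 0.018519 m/kN.
Compatibility — the beam at Q must follow the support down by 0.015 m: δ_0 − R_Q·δ_{QQ} = 0.015, so R_Q = (0.74341 − 0.015)/0.018519 = 39.33 kN.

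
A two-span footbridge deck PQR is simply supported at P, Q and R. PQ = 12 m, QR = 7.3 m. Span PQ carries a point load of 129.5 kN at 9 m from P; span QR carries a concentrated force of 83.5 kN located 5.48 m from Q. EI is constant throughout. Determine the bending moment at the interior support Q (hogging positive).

Release continuity at Q by inserting a hinge; the redundant is the internal moment M_Q. The primary structure is two simply-supported spans PQ and QR.
Rotations at Q on the released spans (each span's end-slope, ×1/EI):
  span PQ: point load 129.5 at a = 9: Pab(L + a)/(6LEI) = 1020/EI
  span QR: point load 83.5 at a = 5.48: Pab(L + b)/(6LEI) = 173.4/EI
  relative rotation θ_0 = (1020 + 173.4)/EI = 1193/EI
A unit hogging moment at Q produces rotation L₁/(3EI) + L₂/(3EI) = 6.433/EI.
Compatibility: M_Q·(L₁+L₂)/(3EI) = θ_0, giving M_Q = 185.5 kN·m (hogging).

M_Q = 185.5 kN·m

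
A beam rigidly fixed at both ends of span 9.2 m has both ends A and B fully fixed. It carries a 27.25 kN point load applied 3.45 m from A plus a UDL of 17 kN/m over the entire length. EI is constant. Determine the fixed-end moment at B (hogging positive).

M_B = 141.9 kN·m

Take the two fixed-end moments M_A, M_B as redundants; the released structure is the simple span AB.
End rotations of the released simple span under the applied load (×1/EI):
  at A: point load 27.25 at a = 3.45: Pab(L + b)/(6LEI) = 146.4/EI
  at B: point load 27.25 at a = 3.45: Pab(L + a)/(6LEI) = 123.9/EI
  at A: UDL 17: wL³/(24EI) = 551.6/EI
  at B: UDL 17: wL³/(24EI) = 551.6/EI
  θ_A0 = 698/EI,  θ_B0 = 675.5/EI
Flexibility coefficients: a unit moment at one end gives L/(3EI) there and L/(6EI) at the far end, so f₁₁ = f₂₂ = 3.067/EI and f₁₂ = f₂₁ = 1.533/EI.
Compatibility — zero rotation at each built-in end:
  3.067 M_A + 1.533 M_B = 698
  1.533 M_A + 3.067 M_B = 675.5
Solving the pair gives M_A = 156.6 kN·m and M_B = 141.9 kN·m (hogging).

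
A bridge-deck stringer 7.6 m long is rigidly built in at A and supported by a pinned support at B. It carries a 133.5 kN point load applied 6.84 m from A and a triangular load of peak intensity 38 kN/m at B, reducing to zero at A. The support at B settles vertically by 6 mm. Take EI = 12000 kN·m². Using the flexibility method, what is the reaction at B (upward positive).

Take the reaction at B as the redundant and release it; the primary structure is a cantilever fixed at A.
Primary-structure tip deflection at B by superposition:
  point load 133.5 at a = 6.84: Pa²(3L − a)/(6EI) = 16614/EI
  triangular load, peak 38 at the free end: 11w₀L⁴/(120EI) = 11621/EI
  δ_0 = 28235/EI
Flexibility coefficient — unit upward force at B: δ_{BB} = L³/(3EI) = 146.3/EI.
With EI = 12000 kN·m²: δ_0 = 2.3529 m and δ_{BB} = 0.012194 m/kN.
Compatibility — the beam at B must follow the support down by 0.006 m: δ_0 − R_B·δ_{BB} = 0.006, so R_B = (2.3529 − 0.006)/0.012194 = 192.5 kN.

R_B = 192.5 kN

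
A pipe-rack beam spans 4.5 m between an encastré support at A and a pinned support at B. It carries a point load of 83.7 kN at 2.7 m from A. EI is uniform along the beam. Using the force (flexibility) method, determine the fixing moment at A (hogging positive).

Remove the prop at B; the released (primary) structure is a cantilever built in at A.
Primary-structure tip deflection at B by superposition:
  point load 83.7 at a = 2.7: Pa²(3L − a)/(6EI) = 1098/EI
Tip deflection under a unit load at B: L³/(3EI) = 30.38/EI.
The prop prevents deflection at B: R_B = δ_0/δ_{BB} = 1098/30.38 = 36.16 kN.
Moment equilibrium about A: M_A = Σ(load moments about A) − R_B·L = 226 − 36.16×4.5 = 63.28 kN·m.

M_A = 63.28 kN·m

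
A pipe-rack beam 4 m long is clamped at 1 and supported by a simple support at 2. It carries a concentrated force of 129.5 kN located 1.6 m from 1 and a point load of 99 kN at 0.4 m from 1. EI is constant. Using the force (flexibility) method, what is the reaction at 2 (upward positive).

Remove the prop at 2; the released (primary) structure is a cantilever built in at 1.
Free-end deflection of the primary structure under the applied loading (downward +):
  point load 129.5 at a = 1.6: Pa²(3L − a)/(6EI) = 574.6/EI
  point load 99 at a = 0.4: Pa²(3L − a)/(6EI) = 30.62/EI
  δ_0 = 605.3/EI
Flexibility coefficient — unit upward force at 2: δ_{22} = L³/(3EI) = 21.33/EI.
Compatibility at 2: δ_0 − R_2·δ_{22} = 0, so R_2 = 605.3/21.33 = 28.37 kN.

R_2 = 28.37 kN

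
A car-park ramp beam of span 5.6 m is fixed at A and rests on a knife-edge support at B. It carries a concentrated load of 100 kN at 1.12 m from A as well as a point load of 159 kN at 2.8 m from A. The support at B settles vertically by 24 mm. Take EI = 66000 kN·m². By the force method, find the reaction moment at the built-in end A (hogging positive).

Release the roller at B. Primary structure: cantilever fixed at A.
Deflection at B on the released cantilever, summing each load's contribution:
  point load 100 at a = 1.12: Pa²(3L − a)/(6EI) = 327.8/EI
  point load 159 at a = 2.8: Pa²(3L − a)/(6EI) = 2909/EI
  δ_0 = 3236/EI
Flexibility coefficient — unit upward force at B: δ_{BB} = L³/(3EI) = 58.54/EI.
With EI = 66000 kN·m²: δ_0 = 0.049037 m and δ_{BB} = 0.000887 m/kN.
Compatibility — the beam at B must follow the support down by 0.024 m: δ_0 − R_B·δ_{BB} = 0.024, so R_B = (0.049037 − 0.024)/0.000887 = 28.23 kN.
Moment equilibrium about A: M_A = Σ(load moments about A) − R_B·L = 557.2 − 28.23×5.6 = 399.1 kN·m.

M_A = 399.1 kN·m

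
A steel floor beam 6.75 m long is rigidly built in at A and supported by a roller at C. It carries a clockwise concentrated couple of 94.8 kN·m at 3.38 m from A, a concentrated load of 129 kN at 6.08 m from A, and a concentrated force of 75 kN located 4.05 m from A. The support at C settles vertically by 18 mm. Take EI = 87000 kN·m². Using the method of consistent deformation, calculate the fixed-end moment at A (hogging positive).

Choose R_C as the redundant. The primary structure is the cantilever fixed at A.
Primary-structure tip deflection at C by superposition:
  clockwise couple 94.8 at a = 3.38: M₀a(2L − a)/(2EI) = 1621/EI
  point load 129 at a = 6.08: Pa²(3L − a)/(6EI) = 11262/EI
  point load 75 at a = 4.05: Pa²(3L − a)/(6EI) = 3322/EI
  δ_0 = 16205/EI
Tip deflection under a unit load at C: L³/(3EI) = 102.5/EI.
With EI = 87000 kN·m²: δ_0 = 0.18626 m and δ_{CC} = 0.001178 m/kN.
Compatibility — the beam at C must follow the support down by 0.018 m: δ_0 − R_C·δ_{CC} = 0.018, so R_C = (0.18626 − 0.018)/0.001178 = 142.8 kN.
Moment equilibrium about A: M_A = Σ(load moments about A) − R_C·L = 1183 − 142.8×6.75 = 219 kN·m.

M_A = 219 kN·m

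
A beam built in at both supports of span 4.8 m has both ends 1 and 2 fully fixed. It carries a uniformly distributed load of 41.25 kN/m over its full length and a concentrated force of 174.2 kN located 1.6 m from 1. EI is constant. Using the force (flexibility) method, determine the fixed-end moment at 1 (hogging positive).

Take the two fixed-end moments M_1, M_2 as redundants; the released structure is the simple span 12.
On the primary (simply-supported) span, the end slopes from the loading are:
  at 1: UDL 41.25: wL³/(24EI) = 190.1/EI
  at 2: UDL 41.25: wL³/(24EI) = 190.1/EI
  at 1: point load 174.2 at a = 1.6: Pab(L + b)/(6LEI) = 247.8/EI
  at 2: point load 174.2 at a = 1.6: Pab(L + a)/(6LEI) = 198.2/EI
  θ_10 = 437.8/EI,  θ_20 = 388.3/EI
Flexibility coefficients: a unit moment at one end gives L/(3EI) there and L/(6EI) at the far end, so f₁₁ = f₂₂ = 1.6/EI and f₁₂ = f₂₁ = 0.8/EI.
Compatibility — zero rotation at each built-in end:
  1.6 M_1 + 0.8 M_2 = 437.8
  0.8 M_1 + 1.6 M_2 = 388.3
Solving the pair gives M_1 = 203.1 kN·m and M_2 = 141.1 kN·m (hogging).

M_1 = 203.1 kN·m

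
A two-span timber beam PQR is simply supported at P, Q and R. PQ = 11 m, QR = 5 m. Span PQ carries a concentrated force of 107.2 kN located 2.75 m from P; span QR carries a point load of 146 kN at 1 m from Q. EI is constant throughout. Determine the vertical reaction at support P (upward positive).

R_P = 68.78 kN

Release continuity at Q by inserting a hinge; the redundant is the internal moment M_Q. The primary structure is two simply-supported spans PQ and QR.
Rotations at Q on the released spans (each span's end-slope, ×1/EI):
  span PQ: point load 107.2 at a = 2.75: Pab(L + a)/(6LEI) = 506.7/EI
  span QR: point load 146 at a = 1: Pab(L + b)/(6LEI) = 175.2/EI
  relative rotation θ_0 = (506.7 + 175.2)/EI = 681.9/EI
A unit hogging moment at Q produces rotation L₁/(3EI) + L₂/(3EI) = 5.333/EI.
Compatibility: M_Q·(L₁+L₂)/(3EI) = θ_0, giving M_Q = 127.9 kN·m (hogging).
Span PQ, ΣM about P with M_Q applied at Q: R_Q^{PQ}·11 = 294.8 + 127.9, so R_Q^{PQ} = 38.42 kN and R_P = 107.2 − 38.42 = 68.78 kN.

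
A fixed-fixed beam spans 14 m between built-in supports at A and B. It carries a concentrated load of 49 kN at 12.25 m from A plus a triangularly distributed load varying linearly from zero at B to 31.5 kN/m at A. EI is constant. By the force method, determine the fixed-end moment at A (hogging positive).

Take the two fixed-end moments M_A, M_B as redundants; the released structure is the simple span AB.
On the primary (simply-supported) span, the end slopes from the loading are:
  at A: point load 49 at a = 12.25: Pab(L + b)/(6LEI) = 197/EI
  at B: point load 49 at a = 12.25: Pab(L + a)/(6LEI) = 328.3/EI
  at A: triangular load, peak 31.5: w₀L³/(45EI) = 1921/EI
  at B: triangular load, peak 31.5: 7w₀L³/(360EI) = 1681/EI
  θ_A0 = 2118/EI,  θ_B0 = 2009/EI
Flexibility coefficients: a unit moment at one end gives L/(3EI) there and L/(6EI) at the far end, so f₁₁ = f₂₂ = 4.667/EI and f₁₂ = f₂₁ = 2.333/EI.
Compatibility — zero rotation at each built-in end:
  4.667 M_A + 2.333 M_B = 2118
  2.333 M_A + 4.667 M_B = 2009
Solving the pair gives M_A = 318.1 kN·m and M_B = 271.5 kN·m (hogging).

M_A = 318.1 kN·m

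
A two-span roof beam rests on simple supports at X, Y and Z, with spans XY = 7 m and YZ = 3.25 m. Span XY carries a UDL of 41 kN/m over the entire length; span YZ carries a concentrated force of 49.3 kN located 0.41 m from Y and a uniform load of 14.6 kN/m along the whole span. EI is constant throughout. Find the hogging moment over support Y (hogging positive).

M_Y = 182.9 kN·m

Take M_Y as the redundant. Released structure: two simple spans XY and YZ with a hinge at Y.
End slopes at the hinge Y, treating each span as simply supported:
  span XY: UDL 41: wL³/(24EI) = 586/EI
  span YZ: point load 49.3 at a = 0.41: Pab(L + b)/(6LEI) = 17.93/EI
  span YZ: UDL 14.6: wL³/(24EI) = 20.88/EI
  relative rotation θ_0 = (586 + 38.81)/EI = 624.8/EI
A unit hogging moment at Y produces rotation L₁/(3EI) + L₂/(3EI) = 3.417/EI.
Compatibility: M_Y·(L₁+L₂)/(3EI) = θ_0, giving M_Y = 182.9 kN·m (hogging).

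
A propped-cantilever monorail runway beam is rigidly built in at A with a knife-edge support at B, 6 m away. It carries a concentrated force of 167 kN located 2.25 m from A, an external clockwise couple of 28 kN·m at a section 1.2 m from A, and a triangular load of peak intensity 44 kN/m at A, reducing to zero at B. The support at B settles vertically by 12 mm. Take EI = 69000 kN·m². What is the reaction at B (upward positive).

Take the reaction at B as the redundant and release it; the primary structure is a cantilever fixed at A.
Deflection at B on the released cantilever, summing each load's contribution:
  point load 167 at a = 2.25: Pa²(3L − a)/(6EI) = 2219/EI
  clockwise couple 28 at a = 1.2: M₀a(2L − a)/(2EI) = 181.4/EI
  triangular load, peak 44 at the fixed end: w₀L⁴/(30EI) = 1901/EI
  δ_0 = 4302/EI
Flexibility coefficient — unit upward force at B: δ_{BB} = L³/(3EI) = 72/EI.
With EI = 69000 kN·m²: δ_0 = 0.062341 m and δ_{BB} = 0.001043 m/kN.
Compatibility — the beam at B must follow the support down by 0.012 m: δ_0 − R_B·δ_{BB} = 0.012, so R_B = (0.062341 − 0.012)/0.001043 = 48.24 kN.

R_B = 48.24 kN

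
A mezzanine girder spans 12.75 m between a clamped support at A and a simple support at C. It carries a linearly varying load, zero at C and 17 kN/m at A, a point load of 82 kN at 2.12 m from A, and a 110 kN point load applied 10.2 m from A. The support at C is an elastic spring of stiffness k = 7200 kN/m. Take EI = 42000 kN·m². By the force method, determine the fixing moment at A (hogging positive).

M_A = 462.7 kN·m

Take the reaction at C as the redundant and release it; the primary structure is a cantilever fixed at A.
Free-end deflection of the primary structure under the applied loading (downward +):
  triangular load, peak 17 at the fixed end: w₀L⁴/(30EI) = 14975/EI
  point load 82 at a = 2.12: Pa²(3L − a)/(6EI) = 2219/EI
  point load 110 at a = 10.2: Pa²(3L − a)/(6EI) = 53503/EI
  δ_0 = 70697/EI
Tip deflection under a unit load at C: L³/(3EI) = 690.9/EI.
With EI = 42000 kN·m²: δ_0 = 1.6833 m and δ_{CC} = 0.01645 m/kN.
Compatibility — the spring shortens by R_C/k under the reaction it provides: δ_0 − R_C·δ_{CC} = R_C/k. With 1/k = 0.000139 m/kN, R_C = δ_0 / (δ_{CC} + 1/k) = 1.6833 / (0.01645 + 0.000139) = 101.5 kN.
Moment equilibrium about A: M_A = Σ(load moments about A) − R_C·L = 1756 − 101.5×12.75 = 462.7 kN·m.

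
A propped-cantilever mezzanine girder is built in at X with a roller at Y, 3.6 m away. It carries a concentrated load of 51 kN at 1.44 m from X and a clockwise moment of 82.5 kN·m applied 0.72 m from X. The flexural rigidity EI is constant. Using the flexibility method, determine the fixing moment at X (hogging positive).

Remove the prop at Y; the released (primary) structure is a cantilever built in at X.
Primary-structure tip deflection at Y by superposition:
  point load 51 at a = 1.44: Pa²(3L − a)/(6EI) = 165/EI
  clockwise couple 82.5 at a = 0.72: M₀a(2L − a)/(2EI) = 192.5/EI
  δ_0 = 357.4/EI
Tip deflection under a unit load at Y: L³/(3EI) = 15.55/EI.
The prop prevents deflection at Y: R_Y = δ_0/δ_{YY} = 357.4/15.55 = 22.98 kN.
Moment equilibrium about X: M_X = Σ(load moments about X) − R_Y·L = 155.9 − 22.98×3.6 = 73.2 kN·m.

M_X = 73.2 kN·m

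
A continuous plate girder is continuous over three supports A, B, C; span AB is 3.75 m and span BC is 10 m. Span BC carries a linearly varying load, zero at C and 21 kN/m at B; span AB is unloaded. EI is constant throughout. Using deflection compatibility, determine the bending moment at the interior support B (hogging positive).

Release continuity at B by inserting a hinge; the redundant is the internal moment M_B. The primary structure is two simply-supported spans AB and BC.
End slopes at the hinge B, treating each span as simply supported:
  span BC: triangular load, peak 21: w₀L³/(45EI) = 466.7/EI
  relative rotation θ_0 = (0 + 466.7)/EI = 466.7/EI
A unit hogging moment at B produces rotation L₁/(3EI) + L₂/(3EI) = 4.583/EI.
Compatibility: M_B·(L₁+L₂)/(3EI) = θ_0, giving M_B = 101.8 kN·m (hogging).

M_B = 101.8 kN·m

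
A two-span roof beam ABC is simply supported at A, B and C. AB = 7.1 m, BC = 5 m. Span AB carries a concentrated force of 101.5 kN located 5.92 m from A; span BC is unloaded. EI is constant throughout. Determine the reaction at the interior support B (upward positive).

R_B = 102.9 kN

Insert a hinge at B; M_B is the redundant, and each span becomes simply supported.
Discontinuity in slope at B on the released structure — sum the simple-span end rotations:
  span AB: point load 101.5 at a = 5.92: Pab(L + a)/(6LEI) = 216.7/EI
  relative rotation θ_0 = (216.7 + 0)/EI = 216.7/EI
A unit hogging moment at B produces rotation L₁/(3EI) + L₂/(3EI) = 4.033/EI.
Compatibility: M_B·(L₁+L₂)/(3EI) = θ_0, giving M_B = 53.73 kN·m (hogging).
Span AB, ΣM about A with M_B applied at B: R_B^{AB}·7.1 = 600.9 + 53.73, so R_B^{AB} = 92.2 kN and R_A = 101.5 − 92.2 = 9.302 kN.
Span BC, ΣM about C: R_B^{BC}·5 = 0 + 53.73, so R_B^{BC} = 10.75 kN and R_C = 0 − 10.75 = -10.75 kN.
R_B = 92.2 + 10.75 = 102.9 kN.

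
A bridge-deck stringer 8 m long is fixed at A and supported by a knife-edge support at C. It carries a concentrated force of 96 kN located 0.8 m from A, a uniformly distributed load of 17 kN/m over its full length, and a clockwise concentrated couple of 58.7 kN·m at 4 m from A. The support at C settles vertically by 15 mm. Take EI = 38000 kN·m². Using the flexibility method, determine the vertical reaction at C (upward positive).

Take the reaction at C as the redundant and release it; the primary structure is a cantilever fixed at A.
Downward deflection at the released point C due to the loads:
  point load 96 at a = 0.8: Pa²(3L − a)/(6EI) = 237.6/EI
  UDL 17: wL⁴/(8EI) = 8704/EI
  clockwise couple 58.7 at a = 4: M₀a(2L − a)/(2EI) = 1409/EI
  δ_0 = 10350/EI
Tip deflection under a unit load at C: L³/(3EI) = 170.7/EI.
With EI = 38000 kN·m²: δ_0 = 0.27238 m and δ_{CC} = 0.004491 m/kN.
Compatibility — the beam at C must follow the support down by 0.015 m: δ_0 − R_C·δ_{CC} = 0.015, so R_C = (0.27238 − 0.015)/0.004491 = 57.31 kN.

R_C = 57.31 kN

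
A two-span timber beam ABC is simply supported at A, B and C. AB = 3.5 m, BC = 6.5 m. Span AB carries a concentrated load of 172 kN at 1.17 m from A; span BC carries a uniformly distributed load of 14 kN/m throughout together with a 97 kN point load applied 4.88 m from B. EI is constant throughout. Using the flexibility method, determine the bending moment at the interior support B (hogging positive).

Release continuity at B by inserting a hinge; the redundant is the internal moment M_B. The primary structure is two simply-supported spans AB and BC.
End slopes at the hinge B, treating each span as simply supported:
  span AB: point load 172 at a = 1.17: Pab(L + a)/(6LEI) = 104.3/EI
  span BC: UDL 14: wL³/(24EI) = 160.2/EI
  span BC: point load 97 at a = 4.88: Pab(L + b)/(6LEI) = 159.7/EI
  relative rotation θ_0 = (104.3 + 319.9)/EI = 424.1/EI
A unit hogging moment at B produces rotation L₁/(3EI) + L₂/(3EI) = 3.333/EI.
Compatibility: M_B·(L₁+L₂)/(3EI) = θ_0, giving M_B = 127.2 kN·m (hogging).

M_B = 127.2 kN·m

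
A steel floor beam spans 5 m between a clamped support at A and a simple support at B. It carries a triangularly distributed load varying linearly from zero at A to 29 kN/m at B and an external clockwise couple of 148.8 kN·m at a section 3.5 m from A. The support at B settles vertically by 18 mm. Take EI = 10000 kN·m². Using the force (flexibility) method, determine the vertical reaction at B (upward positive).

Remove the prop at B; the released (primary) structure is a cantilever built in at A.
Free-end deflection of the primary structure under the applied loading (downward +):
  triangular load, peak 29 at the free end: 11w₀L⁴/(120EI) = 1661/EI
  clockwise couple 148.8 at a = 3.5: M₀a(2L − a)/(2EI) = 1693/EI
  δ_0 = 3354/EI
Flexibility coefficient — unit upward force at B: δ_{BB} = L³/(3EI) = 41.67/EI.
With EI = 10000 kN·m²: δ_0 = 0.33541 m and δ_{BB} = 0.004167 m/kN.
Compatibility — the beam at B must follow the support down by 0.018 m: δ_0 − R_B·δ_{BB} = 0.018, so R_B = (0.33541 − 0.018)/0.004167 = 76.18 kN.

R_B = 76.18 kN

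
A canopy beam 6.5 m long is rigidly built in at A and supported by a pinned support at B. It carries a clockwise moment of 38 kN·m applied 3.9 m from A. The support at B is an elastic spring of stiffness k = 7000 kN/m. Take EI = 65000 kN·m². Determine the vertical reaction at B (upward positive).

R_B = 6.688 kN

Remove the prop at B; the released (primary) structure is a cantilever built in at A.
Deflection at B on the released cantilever, summing each load's contribution:
  clockwise couple 38 at a = 3.9: M₀a(2L − a)/(2EI) = 674.3/EI
Tip deflection under a unit load at B: L³/(3EI) = 91.54/EI.
With EI = 65000 kN·m²: δ_0 = 0.010374 m and δ_{BB} = 0.001408 m/kN.
Compatibility — the spring shortens by R_B/k under the reaction it provides: δ_0 − R_B·δ_{BB} = R_B/k. With 1/k = 0.000143 m/kN, R_B = δ_0 / (δ_{BB} + 1/k) = 0.010374 / (0.001408 + 0.000143) = 6.688 kN.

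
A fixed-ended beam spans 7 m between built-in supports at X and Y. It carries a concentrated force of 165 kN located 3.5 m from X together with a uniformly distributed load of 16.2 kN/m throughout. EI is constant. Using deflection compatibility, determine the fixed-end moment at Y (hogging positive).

Release both end moments; the primary structure is a simply-supported span XY with redundants M_X and M_Y.
On the primary (simply-supported) span, the end slopes from the loading are:
  at X: point load 165 at a = 3.5: Pab(L + b)/(6LEI) = 505.3/EI
  at Y: point load 165 at a = 3.5: Pab(L + a)/(6LEI) = 505.3/EI
  at X: UDL 16.2: wL³/(24EI) = 231.5/EI
  at Y: UDL 16.2: wL³/(24EI) = 231.5/EI
  θ_X0 = 736.8/EI,  θ_Y0 = 736.8/EI
Flexibility coefficients: a unit moment at one end gives L/(3EI) there and L/(6EI) at the far end, so f₁₁ = f₂₂ = 2.333/EI and f₁₂ = f₂₁ = 1.167/EI.
Compatibility — zero rotation at each built-in end:
  2.333 M_X + 1.167 M_Y = 736.8
  1.167 M_X + 2.333 M_Y = 736.8
Solving the pair gives M_X = 210.5 kN·m and M_Y = 210.5 kN·m (hogging).

M_Y = 210.5 kN·m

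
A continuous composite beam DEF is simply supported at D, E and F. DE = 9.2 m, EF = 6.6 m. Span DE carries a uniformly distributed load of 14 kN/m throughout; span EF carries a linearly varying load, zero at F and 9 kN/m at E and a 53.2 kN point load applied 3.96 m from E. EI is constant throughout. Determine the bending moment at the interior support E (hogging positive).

Take M_E as the redundant. Released structure: two simple spans DE and EF with a hinge at E.
Discontinuity in slope at E on the released structure — sum the simple-span end rotations:
  span DE: UDL 14: wL³/(24EI) = 454.2/EI
  span EF: triangular load, peak 9: w₀L³/(45EI) = 57.5/EI
  span EF: point load 53.2 at a = 3.96: Pab(L + b)/(6LEI) = 129.8/EI
  relative rotation θ_0 = (454.2 + 187.3)/EI = 641.5/EI
A unit hogging moment at E produces rotation L₁/(3EI) + L₂/(3EI) = 5.267/EI.
Slope continuity at E: θ_0 = M_E·5.267/EI, so M_E = 641.5/5.267 = 121.8 kN·m (hogging).

M_E = 121.8 kN·m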